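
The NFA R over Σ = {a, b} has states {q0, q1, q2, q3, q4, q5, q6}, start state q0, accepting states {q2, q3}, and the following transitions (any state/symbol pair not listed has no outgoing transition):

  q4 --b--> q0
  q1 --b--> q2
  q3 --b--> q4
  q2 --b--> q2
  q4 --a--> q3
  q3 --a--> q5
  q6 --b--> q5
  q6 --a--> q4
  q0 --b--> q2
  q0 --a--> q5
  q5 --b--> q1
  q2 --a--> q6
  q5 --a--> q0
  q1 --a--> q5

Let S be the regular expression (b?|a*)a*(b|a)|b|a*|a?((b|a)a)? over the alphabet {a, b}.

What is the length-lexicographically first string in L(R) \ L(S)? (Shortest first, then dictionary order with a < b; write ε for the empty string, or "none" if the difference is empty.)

The string abb is accepted by R but not by S.
No shorter string lies in the difference, and abb is the lexicographically first length-3 string in L(R) \ L(S).

abb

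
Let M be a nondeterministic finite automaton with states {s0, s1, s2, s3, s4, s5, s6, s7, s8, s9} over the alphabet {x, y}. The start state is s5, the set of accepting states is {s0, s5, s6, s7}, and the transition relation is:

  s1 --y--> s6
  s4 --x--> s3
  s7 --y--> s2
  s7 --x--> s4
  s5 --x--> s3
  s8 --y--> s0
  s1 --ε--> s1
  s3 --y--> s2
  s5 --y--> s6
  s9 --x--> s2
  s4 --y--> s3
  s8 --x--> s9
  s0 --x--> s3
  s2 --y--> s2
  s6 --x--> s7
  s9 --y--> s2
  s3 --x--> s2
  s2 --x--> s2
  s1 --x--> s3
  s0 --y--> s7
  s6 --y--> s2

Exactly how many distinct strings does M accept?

3

The useful subgraph on states {s5, s6, s7} is acyclic, so L(M) is finite; the longest accepting path visits 3 useful states, giving maximum string length 2.
Counting accepting paths from s5 by length: 1 of length 0, 1 of length 1, 1 of length 2. Total 3.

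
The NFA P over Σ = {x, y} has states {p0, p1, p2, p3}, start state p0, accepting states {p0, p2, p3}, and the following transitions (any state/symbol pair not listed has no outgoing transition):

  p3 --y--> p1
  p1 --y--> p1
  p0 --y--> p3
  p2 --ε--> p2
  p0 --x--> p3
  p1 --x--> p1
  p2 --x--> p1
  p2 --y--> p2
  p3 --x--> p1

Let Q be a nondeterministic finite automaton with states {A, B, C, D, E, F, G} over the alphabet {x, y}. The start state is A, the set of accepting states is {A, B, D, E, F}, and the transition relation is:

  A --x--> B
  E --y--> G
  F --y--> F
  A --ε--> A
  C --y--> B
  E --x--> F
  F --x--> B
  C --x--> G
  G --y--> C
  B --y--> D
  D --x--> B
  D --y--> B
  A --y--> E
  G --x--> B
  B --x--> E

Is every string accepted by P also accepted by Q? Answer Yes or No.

Yes

Exploring the product automaton P × Q from the start pair (p0, A), following both machines on each input symbol, reaches 9 state pairs: (p0, A), (p3, B), (p3, E), (p1, E), (p1, D), (p1, F), (p1, G), (p1, B), (p1, C).
P accepts in {p0, p2, p3} and Q accepts in {A, B, D, E, F}. The reachable pairs whose P-component is accepting are (p0, A), (p3, B), (p3, E); in each of them the Q-component is accepting too, so the product for L(P) \ L(Q) (P-component accepting, Q-component rejecting) has no reachable accepting pair and the difference is empty.
Hence every string in L(P) is also in L(Q).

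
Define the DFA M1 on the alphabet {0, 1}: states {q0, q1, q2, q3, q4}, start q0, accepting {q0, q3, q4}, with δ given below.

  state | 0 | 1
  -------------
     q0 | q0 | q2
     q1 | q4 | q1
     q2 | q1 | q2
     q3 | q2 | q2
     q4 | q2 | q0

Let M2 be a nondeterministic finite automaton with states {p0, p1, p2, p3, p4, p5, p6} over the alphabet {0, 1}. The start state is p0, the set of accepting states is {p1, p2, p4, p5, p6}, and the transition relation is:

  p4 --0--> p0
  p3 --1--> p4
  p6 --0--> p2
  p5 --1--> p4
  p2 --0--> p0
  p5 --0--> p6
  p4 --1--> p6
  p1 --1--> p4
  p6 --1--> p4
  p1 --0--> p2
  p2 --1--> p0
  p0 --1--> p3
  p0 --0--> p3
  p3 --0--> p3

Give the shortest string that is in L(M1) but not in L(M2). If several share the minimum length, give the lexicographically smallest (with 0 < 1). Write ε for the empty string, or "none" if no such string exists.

ε

The empty string ε is accepted by M1 but not by M2.
Since ε is the unique shortest string, it is the required witness.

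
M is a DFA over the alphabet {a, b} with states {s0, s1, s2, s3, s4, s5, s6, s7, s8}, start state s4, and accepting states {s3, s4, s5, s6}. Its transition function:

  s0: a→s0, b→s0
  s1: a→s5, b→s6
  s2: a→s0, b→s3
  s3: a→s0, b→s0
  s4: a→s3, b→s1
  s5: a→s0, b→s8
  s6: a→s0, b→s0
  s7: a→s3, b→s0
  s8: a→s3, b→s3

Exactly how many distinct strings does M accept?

6

The useful subgraph on states {s1, s3, s4, s5, s6, s8} is acyclic, so L(M) is finite; the longest accepting path visits 5 useful states, giving maximum string length 4.
Counting accepting paths from s4 by length: 1 of length 0, 1 of length 1, 2 of length 2, 2 of length 4. Total 6.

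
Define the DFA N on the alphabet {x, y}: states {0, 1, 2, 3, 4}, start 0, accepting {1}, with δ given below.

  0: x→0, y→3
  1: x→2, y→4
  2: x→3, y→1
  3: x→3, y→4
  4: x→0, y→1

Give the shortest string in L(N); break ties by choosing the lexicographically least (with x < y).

yyy

A breadth-first search from 0 reaches an accepting state first via the path 0 → 3 → 4 → 1 on input yyy.
No string of length < 3 is accepted (BFS exhausts all shorter strings without reaching an accepting state), and yyy is the lexicographically least accepting string of length 3.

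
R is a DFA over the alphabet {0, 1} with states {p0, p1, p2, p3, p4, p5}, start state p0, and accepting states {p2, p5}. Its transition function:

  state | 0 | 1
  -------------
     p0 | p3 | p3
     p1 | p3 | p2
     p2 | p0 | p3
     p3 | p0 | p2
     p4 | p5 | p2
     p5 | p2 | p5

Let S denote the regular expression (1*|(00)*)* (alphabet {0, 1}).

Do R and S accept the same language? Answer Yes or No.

The string 01 is accepted by R but rejected by S.
So L(R) ≠ L(S).

No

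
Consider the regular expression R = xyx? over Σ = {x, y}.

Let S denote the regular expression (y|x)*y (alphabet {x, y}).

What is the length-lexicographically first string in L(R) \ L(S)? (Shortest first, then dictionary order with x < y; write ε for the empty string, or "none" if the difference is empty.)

The string xyx is accepted by R but not by S.
No shorter string lies in the difference, and xyx is the lexicographically first length-3 string in L(R) \ L(S).

xyx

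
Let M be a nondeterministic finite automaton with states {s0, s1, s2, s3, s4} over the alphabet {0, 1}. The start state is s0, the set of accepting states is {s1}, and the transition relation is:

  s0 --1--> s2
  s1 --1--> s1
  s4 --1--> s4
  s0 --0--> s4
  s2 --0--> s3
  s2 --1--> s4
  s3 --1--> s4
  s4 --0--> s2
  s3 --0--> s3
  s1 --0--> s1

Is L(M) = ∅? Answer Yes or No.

The states reachable from the start state are {s0, s2, s3, s4}.
None of the accepting states {s1} is reachable, so no string is accepted and L(M) = ∅.

Yes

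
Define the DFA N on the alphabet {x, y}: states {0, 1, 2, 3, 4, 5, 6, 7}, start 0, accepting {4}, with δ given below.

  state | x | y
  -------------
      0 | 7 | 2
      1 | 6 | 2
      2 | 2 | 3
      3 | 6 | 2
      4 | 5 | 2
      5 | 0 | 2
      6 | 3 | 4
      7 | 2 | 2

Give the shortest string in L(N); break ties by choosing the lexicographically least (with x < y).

A breadth-first search from 0 reaches an accepting state first via the path 0 → 2 → 3 → 6 → 4 on input yyxy.
No string of length < 4 is accepted (BFS exhausts all shorter strings without reaching an accepting state), and yyxy is the lexicographically least accepting string of length 4.

yyxy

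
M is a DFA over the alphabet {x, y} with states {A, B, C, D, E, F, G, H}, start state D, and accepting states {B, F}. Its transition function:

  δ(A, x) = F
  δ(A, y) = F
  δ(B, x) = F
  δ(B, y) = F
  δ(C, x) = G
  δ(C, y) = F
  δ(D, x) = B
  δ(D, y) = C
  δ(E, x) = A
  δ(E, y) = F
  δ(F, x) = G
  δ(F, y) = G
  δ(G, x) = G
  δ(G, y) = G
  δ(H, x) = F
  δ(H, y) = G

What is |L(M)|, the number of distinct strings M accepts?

4

The useful subgraph on states {B, C, D, F} is acyclic, so L(M) is finite; the longest accepting path visits 3 useful states, giving maximum string length 2.
Counting accepting paths from D by length: 1 of length 1, 3 of length 2. Total 4.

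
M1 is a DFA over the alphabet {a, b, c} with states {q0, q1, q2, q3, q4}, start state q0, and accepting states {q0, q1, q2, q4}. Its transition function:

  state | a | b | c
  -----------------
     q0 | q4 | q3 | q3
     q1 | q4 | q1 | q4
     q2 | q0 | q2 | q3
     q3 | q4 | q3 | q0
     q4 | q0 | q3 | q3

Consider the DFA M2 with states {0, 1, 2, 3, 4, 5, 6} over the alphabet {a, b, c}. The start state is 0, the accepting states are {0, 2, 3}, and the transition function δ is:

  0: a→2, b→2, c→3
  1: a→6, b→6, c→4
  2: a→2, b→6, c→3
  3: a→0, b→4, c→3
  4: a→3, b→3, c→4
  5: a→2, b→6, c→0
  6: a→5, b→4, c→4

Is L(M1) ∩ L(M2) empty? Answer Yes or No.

The empty string ε is accepted by both M1 and M2.
Hence L(M1) ∩ L(M2) ≠ ∅.

No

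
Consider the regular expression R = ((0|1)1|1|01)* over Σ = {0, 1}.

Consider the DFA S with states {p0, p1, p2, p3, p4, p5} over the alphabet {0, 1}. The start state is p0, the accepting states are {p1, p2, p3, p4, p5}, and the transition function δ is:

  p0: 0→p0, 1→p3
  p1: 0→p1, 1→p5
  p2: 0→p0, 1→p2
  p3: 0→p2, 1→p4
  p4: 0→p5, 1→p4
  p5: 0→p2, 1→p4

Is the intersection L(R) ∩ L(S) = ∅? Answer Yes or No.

No

The string 1 is accepted by both R and S.
Hence L(R) ∩ L(S) ≠ ∅.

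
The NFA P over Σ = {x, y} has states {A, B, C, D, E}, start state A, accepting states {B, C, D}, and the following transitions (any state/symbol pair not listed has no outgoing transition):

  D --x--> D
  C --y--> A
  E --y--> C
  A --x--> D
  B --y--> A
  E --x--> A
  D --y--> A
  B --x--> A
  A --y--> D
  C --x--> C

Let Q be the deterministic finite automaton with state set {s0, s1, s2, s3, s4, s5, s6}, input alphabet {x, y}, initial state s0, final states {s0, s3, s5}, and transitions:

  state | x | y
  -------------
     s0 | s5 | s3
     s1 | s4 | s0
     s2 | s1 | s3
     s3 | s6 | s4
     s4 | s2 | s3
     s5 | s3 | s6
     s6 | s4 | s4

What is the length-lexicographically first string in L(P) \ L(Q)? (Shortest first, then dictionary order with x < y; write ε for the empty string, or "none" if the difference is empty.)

yx

The string yx is accepted by P but not by Q.
No shorter string lies in the difference, and yx is the lexicographically first length-2 string in L(P) \ L(Q).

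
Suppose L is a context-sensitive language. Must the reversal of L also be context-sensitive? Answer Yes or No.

Yes

Reversing both sides of every production of a noncontracting (context-sensitive) grammar gives another noncontracting grammar, and it generates Lᴿ; equivalently an LBA can reverse its tape in place and then run the machine for L.
So the context-sensitive languages are closed under reversal.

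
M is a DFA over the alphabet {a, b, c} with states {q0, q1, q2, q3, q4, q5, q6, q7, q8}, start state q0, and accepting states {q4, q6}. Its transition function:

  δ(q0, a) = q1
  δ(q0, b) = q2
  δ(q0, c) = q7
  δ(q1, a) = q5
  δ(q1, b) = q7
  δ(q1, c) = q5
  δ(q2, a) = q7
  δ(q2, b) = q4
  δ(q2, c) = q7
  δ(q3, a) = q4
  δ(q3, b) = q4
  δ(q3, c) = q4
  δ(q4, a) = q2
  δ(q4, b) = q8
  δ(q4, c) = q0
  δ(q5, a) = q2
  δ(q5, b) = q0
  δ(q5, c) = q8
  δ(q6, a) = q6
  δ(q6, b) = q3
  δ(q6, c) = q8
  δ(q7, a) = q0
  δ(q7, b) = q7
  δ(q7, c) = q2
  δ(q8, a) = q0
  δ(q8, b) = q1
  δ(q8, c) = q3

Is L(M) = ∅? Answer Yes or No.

No

The string bb is accepted: the run q0 → q2 → q4 ends in the accepting state q4.
Since at least one string is accepted, L(M) is not empty.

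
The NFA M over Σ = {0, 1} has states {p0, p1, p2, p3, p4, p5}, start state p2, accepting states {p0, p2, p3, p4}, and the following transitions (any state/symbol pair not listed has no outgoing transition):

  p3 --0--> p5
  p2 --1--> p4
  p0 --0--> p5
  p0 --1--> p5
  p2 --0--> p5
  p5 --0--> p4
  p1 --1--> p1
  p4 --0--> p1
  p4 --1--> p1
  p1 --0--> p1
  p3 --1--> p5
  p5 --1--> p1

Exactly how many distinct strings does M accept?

3

The useful subgraph on states {p2, p4, p5} is acyclic, so L(M) is finite; the longest accepting path visits 3 useful states, giving maximum string length 2.
Counting accepting paths from p2 by length: 1 of length 0, 1 of length 1, 1 of length 2. Total 3.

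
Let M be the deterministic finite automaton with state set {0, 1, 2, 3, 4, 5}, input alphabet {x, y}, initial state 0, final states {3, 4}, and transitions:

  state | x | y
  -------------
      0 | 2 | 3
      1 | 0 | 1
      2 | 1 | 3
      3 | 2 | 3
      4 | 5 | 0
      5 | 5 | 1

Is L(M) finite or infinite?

State 0 is reachable from the start and can reach an accepting state, and it lies on the cycle 0 → 2 → 1 → 0.
Traversing that cycle any number of times yields accepted strings of unbounded length, so the language is infinite.

infinite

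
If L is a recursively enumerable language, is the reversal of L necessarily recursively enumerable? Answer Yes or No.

Yes

Reverse the input and run the recogniser for L on it; this accepts exactly Lᴿ.
So the recursively enumerable languages are closed under reversal.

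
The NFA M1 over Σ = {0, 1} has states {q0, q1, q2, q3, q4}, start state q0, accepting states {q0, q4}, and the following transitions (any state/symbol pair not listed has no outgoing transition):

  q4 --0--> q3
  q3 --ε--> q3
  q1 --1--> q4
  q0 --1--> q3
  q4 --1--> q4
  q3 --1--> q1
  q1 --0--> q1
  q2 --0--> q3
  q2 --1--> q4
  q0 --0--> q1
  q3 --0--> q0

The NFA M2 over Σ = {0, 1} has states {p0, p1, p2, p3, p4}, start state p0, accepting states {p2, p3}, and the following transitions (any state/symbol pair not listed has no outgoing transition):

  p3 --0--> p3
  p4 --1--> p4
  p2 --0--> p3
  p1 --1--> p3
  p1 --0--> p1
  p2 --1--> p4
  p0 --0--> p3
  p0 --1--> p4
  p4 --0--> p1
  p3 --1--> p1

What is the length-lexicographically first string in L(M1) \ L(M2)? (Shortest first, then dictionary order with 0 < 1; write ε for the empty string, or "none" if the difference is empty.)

The empty string ε is accepted by M1 but not by M2.
Since ε is the unique shortest string, it is the required witness.

ε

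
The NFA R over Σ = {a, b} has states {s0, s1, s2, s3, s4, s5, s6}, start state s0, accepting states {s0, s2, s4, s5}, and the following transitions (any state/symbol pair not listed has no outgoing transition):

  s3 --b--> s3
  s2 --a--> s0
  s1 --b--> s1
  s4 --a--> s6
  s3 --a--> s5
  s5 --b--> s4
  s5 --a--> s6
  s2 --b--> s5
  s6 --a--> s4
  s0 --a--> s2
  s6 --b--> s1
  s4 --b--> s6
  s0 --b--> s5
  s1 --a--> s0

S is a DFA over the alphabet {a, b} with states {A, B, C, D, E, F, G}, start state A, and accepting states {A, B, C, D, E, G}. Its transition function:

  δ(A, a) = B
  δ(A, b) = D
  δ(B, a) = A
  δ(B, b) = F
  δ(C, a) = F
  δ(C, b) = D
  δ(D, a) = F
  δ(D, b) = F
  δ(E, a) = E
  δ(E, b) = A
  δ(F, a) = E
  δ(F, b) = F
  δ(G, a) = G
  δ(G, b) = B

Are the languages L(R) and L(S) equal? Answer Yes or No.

The string ab is accepted by R but rejected by S.
So L(R) ≠ L(S).

No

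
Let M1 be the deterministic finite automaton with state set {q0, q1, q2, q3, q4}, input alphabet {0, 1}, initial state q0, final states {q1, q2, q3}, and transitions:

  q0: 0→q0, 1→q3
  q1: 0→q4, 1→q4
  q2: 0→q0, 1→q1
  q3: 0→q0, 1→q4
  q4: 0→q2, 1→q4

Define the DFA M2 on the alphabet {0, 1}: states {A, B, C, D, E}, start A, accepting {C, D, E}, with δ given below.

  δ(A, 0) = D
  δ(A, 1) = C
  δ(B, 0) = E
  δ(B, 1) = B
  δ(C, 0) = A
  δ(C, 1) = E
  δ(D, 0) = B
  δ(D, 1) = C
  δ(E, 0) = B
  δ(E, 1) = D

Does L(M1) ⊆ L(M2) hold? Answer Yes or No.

The string 001 is in L(M1) but not in L(M2).
So L(M1) ⊄ L(M2).

No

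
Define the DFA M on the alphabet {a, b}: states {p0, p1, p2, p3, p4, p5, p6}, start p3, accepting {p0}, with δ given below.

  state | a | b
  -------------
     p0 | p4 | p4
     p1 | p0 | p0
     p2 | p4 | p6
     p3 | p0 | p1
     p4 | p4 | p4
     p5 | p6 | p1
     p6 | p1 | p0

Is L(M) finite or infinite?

The useful states (reachable from p3 and able to reach an accepting state) are {p0, p1, p3}.
Restricted to these states the transition graph has no cycle, so every accepting path has bounded length and L is finite.

finite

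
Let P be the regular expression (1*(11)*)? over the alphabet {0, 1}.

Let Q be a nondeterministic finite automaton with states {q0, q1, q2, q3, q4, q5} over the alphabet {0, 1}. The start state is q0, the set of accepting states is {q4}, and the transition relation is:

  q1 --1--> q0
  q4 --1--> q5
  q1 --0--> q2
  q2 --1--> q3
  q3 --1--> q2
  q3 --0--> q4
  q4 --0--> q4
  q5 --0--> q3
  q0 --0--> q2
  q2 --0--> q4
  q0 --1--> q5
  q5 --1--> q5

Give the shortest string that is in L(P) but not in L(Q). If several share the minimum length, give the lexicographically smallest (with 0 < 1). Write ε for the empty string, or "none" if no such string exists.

The empty string ε is accepted by P but not by Q.
Since ε is the unique shortest string, it is the required witness.

ε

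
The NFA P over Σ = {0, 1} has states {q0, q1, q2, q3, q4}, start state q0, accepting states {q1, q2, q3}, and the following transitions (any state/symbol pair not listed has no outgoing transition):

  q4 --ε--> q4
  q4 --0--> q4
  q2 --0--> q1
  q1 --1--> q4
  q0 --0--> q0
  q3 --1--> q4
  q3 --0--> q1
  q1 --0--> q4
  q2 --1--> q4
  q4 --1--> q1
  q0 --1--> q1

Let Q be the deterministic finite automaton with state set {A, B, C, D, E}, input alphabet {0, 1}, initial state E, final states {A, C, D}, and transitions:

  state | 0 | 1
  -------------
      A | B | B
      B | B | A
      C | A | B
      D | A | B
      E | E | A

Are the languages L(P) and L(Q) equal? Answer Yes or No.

Yes

Exploring the product automaton P × Q from the start pair (q0, E), following both machines on each input symbol, reaches 3 state pairs: (q0, E), (q1, A), (q4, B).
P accepts in {q1, q2, q3} and Q accepts in {A, C, D}. In every reachable pair the two components are either both accepting — (q1, A) — or both non-accepting, so no string is accepted by exactly one of the machines: L(P) \ L(Q) and L(Q) \ L(P) are both empty.
Hence every string is accepted by P iff it is accepted by Q, and the two languages coincide.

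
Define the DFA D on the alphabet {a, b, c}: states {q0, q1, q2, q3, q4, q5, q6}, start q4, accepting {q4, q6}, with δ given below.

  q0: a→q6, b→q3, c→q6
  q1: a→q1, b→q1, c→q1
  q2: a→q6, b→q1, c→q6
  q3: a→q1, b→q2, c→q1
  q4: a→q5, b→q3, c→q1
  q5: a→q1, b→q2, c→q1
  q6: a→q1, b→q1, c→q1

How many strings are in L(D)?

5

The useful subgraph on states {q2, q3, q4, q5, q6} is acyclic, so L(D) is finite; the longest accepting path visits 4 useful states, giving maximum string length 3.
Counting accepting paths from q4 by length: 1 of length 0, 4 of length 3. Total 5.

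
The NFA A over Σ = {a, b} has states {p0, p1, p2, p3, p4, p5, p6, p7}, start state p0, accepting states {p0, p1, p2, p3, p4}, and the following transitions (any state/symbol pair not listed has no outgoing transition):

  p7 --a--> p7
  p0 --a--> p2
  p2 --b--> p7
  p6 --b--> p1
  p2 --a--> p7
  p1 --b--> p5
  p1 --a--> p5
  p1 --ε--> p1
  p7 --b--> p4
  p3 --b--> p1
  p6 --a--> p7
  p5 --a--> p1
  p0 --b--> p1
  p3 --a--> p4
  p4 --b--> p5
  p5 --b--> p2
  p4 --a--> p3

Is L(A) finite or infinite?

infinite

State p1 is reachable from the start and can reach an accepting state, and it lies on the cycle p1 → p5 → p1.
Traversing that cycle any number of times yields accepted strings of unbounded length, so the language is infinite.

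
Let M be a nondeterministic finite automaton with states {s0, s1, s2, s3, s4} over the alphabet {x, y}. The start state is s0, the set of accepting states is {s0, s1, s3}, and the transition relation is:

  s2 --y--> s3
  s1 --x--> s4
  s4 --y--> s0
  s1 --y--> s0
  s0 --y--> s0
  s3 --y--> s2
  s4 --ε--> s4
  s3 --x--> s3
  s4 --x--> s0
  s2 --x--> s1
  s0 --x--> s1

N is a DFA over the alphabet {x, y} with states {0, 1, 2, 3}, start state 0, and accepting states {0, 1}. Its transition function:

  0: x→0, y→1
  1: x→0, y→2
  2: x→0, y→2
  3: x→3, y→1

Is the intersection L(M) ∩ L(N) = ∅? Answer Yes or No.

The empty string ε is accepted by both M and N.
Hence L(M) ∩ L(N) ≠ ∅.

No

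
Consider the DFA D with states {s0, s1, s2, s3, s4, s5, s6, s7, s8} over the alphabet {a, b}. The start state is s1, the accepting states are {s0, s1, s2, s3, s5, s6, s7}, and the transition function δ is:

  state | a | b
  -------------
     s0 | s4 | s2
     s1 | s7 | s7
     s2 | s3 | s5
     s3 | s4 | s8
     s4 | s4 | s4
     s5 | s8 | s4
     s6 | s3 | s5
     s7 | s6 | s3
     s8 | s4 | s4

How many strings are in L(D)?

11

The useful subgraph on states {s1, s3, s5, s6, s7} is acyclic, so L(D) is finite; the longest accepting path visits 4 useful states, giving maximum string length 3.
Counting accepting paths from s1 by length: 1 of length 0, 2 of length 1, 4 of length 2, 4 of length 3. Total 11.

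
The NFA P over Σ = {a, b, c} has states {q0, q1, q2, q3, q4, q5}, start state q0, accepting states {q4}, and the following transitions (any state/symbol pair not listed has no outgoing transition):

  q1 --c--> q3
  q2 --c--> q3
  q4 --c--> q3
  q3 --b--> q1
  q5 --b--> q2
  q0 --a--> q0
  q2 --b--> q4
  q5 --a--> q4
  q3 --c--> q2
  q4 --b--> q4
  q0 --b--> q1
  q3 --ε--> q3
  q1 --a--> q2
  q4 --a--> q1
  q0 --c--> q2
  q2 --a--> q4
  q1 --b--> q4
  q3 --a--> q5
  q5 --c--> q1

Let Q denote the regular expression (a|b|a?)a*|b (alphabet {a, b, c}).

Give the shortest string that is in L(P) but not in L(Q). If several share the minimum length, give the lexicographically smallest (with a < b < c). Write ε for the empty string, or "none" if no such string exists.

bb

The string bb is accepted by P but not by Q.
No shorter string lies in the difference, and bb is the lexicographically first length-2 string in L(P) \ L(Q).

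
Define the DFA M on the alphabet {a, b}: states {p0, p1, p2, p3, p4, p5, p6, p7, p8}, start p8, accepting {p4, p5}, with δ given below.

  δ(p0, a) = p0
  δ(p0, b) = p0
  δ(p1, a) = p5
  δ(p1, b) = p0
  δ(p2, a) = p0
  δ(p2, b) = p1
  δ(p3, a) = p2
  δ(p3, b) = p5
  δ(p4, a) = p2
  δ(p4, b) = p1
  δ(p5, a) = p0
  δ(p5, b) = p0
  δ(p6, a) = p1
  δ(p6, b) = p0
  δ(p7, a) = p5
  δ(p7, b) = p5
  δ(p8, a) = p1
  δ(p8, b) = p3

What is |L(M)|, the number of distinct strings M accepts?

The useful subgraph on states {p1, p2, p3, p5, p8} is acyclic, so L(M) is finite; the longest accepting path visits 5 useful states, giving maximum string length 4.
Counting accepting paths from p8 by length: 2 of length 2, 1 of length 4. Total 3.

3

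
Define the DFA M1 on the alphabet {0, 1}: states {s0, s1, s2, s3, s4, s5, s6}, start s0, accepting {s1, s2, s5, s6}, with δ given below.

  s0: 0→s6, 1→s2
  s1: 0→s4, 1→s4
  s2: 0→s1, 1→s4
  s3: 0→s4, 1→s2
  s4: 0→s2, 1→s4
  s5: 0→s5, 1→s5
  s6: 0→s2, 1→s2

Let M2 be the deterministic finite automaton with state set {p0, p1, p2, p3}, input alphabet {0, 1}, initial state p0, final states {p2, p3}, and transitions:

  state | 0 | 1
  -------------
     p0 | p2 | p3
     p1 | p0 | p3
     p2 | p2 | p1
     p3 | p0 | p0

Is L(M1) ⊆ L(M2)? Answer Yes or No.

The string 01 is in L(M1) but not in L(M2).
So L(M1) ⊄ L(M2).

No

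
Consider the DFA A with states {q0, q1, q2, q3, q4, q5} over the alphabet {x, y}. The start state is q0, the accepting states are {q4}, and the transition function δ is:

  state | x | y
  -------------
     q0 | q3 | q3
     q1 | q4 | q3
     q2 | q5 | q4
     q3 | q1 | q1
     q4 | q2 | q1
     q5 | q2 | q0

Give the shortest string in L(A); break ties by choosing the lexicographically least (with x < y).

xxx

A breadth-first search from q0 reaches an accepting state first via the path q0 → q3 → q1 → q4 on input xxx.
No string of length < 3 is accepted (BFS exhausts all shorter strings without reaching an accepting state), and xxx is the lexicographically least accepting string of length 3.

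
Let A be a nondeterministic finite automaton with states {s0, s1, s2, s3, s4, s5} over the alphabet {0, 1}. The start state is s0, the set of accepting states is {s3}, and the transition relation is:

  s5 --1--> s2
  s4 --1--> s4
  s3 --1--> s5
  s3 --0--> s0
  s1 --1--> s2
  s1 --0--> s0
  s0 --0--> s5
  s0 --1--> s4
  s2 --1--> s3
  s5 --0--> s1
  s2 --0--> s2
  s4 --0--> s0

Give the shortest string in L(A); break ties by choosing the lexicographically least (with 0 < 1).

A breadth-first search from s0 reaches an accepting state first via the path s0 → s5 → s2 → s3 on input 011.
No string of length < 3 is accepted (BFS exhausts all shorter strings without reaching an accepting state), and 011 is the lexicographically least accepting string of length 3.

011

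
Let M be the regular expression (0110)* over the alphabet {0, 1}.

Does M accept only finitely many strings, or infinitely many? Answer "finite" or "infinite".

The expression contains a Kleene star applied to a subexpression that matches at least one nonempty string, so it matches strings of unbounded length.
Hence L(M) is infinite.

infinite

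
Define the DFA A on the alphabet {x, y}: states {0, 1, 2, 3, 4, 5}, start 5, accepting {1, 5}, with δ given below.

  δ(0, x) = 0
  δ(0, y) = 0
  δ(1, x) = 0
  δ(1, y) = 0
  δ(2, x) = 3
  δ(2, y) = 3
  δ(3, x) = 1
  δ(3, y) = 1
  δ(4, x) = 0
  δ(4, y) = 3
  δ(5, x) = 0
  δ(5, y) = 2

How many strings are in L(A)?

The useful subgraph on states {1, 2, 3, 5} is acyclic, so L(A) is finite; the longest accepting path visits 4 useful states, giving maximum string length 3.
Counting accepting paths from 5 by length: 1 of length 0, 4 of length 3. Total 5.

5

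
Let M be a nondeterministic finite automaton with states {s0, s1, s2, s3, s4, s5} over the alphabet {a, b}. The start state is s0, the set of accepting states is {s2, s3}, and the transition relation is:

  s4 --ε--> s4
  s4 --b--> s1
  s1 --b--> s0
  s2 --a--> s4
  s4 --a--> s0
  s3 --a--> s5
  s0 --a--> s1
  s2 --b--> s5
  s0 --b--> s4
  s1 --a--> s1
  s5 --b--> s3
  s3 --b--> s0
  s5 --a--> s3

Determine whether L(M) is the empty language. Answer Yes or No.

Yes

The states reachable from the start state are {s0, s1, s4}.
None of the accepting states {s2, s3} is reachable, so no string is accepted and L(M) = ∅.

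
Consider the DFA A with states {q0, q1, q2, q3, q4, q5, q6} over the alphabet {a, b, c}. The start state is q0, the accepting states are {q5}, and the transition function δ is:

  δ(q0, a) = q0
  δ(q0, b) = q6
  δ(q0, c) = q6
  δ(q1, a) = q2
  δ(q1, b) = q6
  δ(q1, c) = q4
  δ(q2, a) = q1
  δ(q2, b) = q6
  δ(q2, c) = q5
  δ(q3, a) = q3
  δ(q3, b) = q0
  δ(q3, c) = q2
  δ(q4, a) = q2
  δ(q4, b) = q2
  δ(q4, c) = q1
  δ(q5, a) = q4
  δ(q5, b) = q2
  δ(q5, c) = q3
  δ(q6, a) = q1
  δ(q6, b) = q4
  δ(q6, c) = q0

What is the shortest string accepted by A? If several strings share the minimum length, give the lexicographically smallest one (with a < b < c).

baac

A breadth-first search from q0 reaches an accepting state first via the path q0 → q6 → q1 → q2 → q5 on input baac.
No string of length < 4 is accepted (BFS exhausts all shorter strings without reaching an accepting state), and baac is the lexicographically least accepting string of length 4.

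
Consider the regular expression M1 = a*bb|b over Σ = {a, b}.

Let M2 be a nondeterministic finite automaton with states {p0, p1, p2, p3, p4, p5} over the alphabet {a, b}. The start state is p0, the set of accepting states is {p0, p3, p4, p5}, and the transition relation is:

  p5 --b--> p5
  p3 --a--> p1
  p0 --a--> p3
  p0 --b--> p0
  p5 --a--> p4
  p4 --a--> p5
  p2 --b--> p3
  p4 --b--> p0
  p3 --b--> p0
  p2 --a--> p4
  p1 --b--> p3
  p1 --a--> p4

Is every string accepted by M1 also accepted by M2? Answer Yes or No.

Converting the expression M1 to a DFA (subset construction, then merging equivalent states) gives the minimal DFA with states {r0, r1, r2, r3, r4, r5}, start state r0, accepting states {r2, r5} and transitions r0: a→r1, b→r2; r1: a→r1, b→r3; r2: a→r4, b→r5; r3: a→r4, b→r5; r4: a→r4, b→r4; r5: a→r4, b→r4.
Exploring the product automaton M1 × M2 from the start pair (r0, p0), following both machines on each input symbol, reaches 16 state pairs: (r0, p0), (r1, p3), (r2, p0), (r1, p1), (r3, p0), (r4, p3), (r5, p0), (r1, p4), (r3, p3), (r4, p1), (r4, p0), (r1, p5), (r4, p4), (r3, p5), (r4, p5), (r5, p5).
M1 accepts in {r2, r5} and M2 accepts in {p0, p3, p4, p5}. The reachable pairs whose M1-component is accepting are (r2, p0), (r5, p0), (r5, p5); in each of them the M2-component is accepting too, so the product for L(M1) \ L(M2) (M1-component accepting, M2-component rejecting) has no reachable accepting pair and the difference is empty.
Hence every string in L(M1) is also in L(M2).

Yes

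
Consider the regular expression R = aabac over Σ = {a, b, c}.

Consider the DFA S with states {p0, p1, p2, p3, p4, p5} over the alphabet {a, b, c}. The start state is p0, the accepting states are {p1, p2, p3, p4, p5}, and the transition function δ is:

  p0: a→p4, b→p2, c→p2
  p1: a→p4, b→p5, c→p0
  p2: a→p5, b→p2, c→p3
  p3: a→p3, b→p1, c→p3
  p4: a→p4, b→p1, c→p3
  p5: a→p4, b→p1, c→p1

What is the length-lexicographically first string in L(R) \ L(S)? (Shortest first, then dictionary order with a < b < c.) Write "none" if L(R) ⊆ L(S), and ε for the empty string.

Converting the expression R to a DFA (subset construction, then merging equivalent states) gives the minimal DFA with states {r0, r1, r2, r3, r4, r5, r6}, start state r0, accepting states {r6} and transitions r0: a→r1, b→r2, c→r2; r1: a→r3, b→r2, c→r2; r2: a→r2, b→r2, c→r2; r3: a→r2, b→r4, c→r2; r4: a→r5, b→r2, c→r2; r5: a→r2, b→r2, c→r6; r6: a→r2, b→r2, c→r2.
Exploring the product automaton R × S from the start pair (r0, p0), following both machines on each input symbol, reaches 12 state pairs: (r0, p0), (r1, p4), (r2, p2), (r3, p4), (r2, p1), (r2, p3), (r2, p5), (r2, p4), (r4, p1), (r2, p0), (r5, p4), (r6, p3).
R accepts in {r6} and S accepts in {p1, p2, p3, p4, p5}. The reachable pairs whose R-component is accepting are (r6, p3); in each of them the S-component is accepting too, so the product for L(R) \ L(S) (R-component accepting, S-component rejecting) has no reachable accepting pair and the difference is empty.
So every string accepted by R is also accepted by S: L(R) \ L(S) = ∅ and there is no such string.

none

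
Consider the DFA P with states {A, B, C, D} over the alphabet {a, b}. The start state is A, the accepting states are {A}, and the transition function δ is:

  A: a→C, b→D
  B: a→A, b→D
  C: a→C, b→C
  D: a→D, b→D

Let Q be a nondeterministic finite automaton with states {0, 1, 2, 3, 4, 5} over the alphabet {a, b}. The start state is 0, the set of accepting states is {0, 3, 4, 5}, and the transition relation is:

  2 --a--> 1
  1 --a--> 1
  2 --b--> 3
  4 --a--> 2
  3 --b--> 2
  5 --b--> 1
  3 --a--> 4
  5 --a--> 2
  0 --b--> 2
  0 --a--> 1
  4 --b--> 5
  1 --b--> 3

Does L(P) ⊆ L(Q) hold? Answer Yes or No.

Yes

Exploring the product automaton P × Q from the start pair (A, 0), following both machines on each input symbol, reaches 11 state pairs: (A, 0), (C, 1), (D, 2), (C, 3), (D, 1), (D, 3), (C, 4), (C, 2), (D, 4), (C, 5), (D, 5).
P accepts in {A} and Q accepts in {0, 3, 4, 5}. The reachable pairs whose P-component is accepting are (A, 0); in each of them the Q-component is accepting too, so the product for L(P) \ L(Q) (P-component accepting, Q-component rejecting) has no reachable accepting pair and the difference is empty.
Hence every string in L(P) is also in L(Q).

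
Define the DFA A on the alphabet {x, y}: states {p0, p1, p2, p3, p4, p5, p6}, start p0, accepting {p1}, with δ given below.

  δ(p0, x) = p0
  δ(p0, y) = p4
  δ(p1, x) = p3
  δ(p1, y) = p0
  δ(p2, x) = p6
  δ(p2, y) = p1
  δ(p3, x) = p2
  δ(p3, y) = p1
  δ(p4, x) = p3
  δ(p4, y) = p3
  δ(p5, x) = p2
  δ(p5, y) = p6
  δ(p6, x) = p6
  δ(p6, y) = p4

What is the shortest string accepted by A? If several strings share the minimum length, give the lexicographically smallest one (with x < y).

yxy

A breadth-first search from p0 reaches an accepting state first via the path p0 → p4 → p3 → p1 on input yxy.
No string of length < 3 is accepted (BFS exhausts all shorter strings without reaching an accepting state), and yxy is the lexicographically least accepting string of length 3.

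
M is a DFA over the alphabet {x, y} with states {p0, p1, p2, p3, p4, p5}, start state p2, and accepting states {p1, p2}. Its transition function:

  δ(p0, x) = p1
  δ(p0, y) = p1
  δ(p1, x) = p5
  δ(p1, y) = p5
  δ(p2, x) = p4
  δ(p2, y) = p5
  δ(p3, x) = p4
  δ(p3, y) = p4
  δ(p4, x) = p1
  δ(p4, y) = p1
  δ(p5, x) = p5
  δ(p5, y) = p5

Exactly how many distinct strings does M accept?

The useful subgraph on states {p1, p2, p4} is acyclic, so L(M) is finite; the longest accepting path visits 3 useful states, giving maximum string length 2.
Counting accepting paths from p2 by length: 1 of length 0, 2 of length 2. Total 3.

3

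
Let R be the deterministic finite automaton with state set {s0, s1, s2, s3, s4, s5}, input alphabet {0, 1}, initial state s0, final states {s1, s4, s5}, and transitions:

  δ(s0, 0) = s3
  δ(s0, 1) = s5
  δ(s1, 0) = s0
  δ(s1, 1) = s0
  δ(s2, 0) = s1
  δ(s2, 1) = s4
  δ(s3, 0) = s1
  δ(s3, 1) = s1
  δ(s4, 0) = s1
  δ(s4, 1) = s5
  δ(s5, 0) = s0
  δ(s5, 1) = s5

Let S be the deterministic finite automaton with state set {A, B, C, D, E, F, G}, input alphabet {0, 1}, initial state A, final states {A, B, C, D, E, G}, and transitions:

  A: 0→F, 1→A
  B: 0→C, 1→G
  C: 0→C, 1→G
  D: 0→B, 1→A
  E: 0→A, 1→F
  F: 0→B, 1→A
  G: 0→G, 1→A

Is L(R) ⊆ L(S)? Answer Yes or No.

Exploring the product automaton R × S from the start pair (s0, A), following both machines on each input symbol, reaches 14 state pairs: (s0, A), (s3, F), (s5, A), (s1, B), (s1, A), (s0, F), (s0, C), (s0, G), (s3, B), (s3, C), (s5, G), (s3, G), (s1, C), (s1, G).
R accepts in {s1, s4, s5} and S accepts in {A, B, C, D, E, G}. The reachable pairs whose R-component is accepting are (s5, A), (s1, B), (s1, A), (s5, G), (s1, C), (s1, G); in each of them the S-component is accepting too, so the product for L(R) \ L(S) (R-component accepting, S-component rejecting) has no reachable accepting pair and the difference is empty.
Hence every string in L(R) is also in L(S).

Yes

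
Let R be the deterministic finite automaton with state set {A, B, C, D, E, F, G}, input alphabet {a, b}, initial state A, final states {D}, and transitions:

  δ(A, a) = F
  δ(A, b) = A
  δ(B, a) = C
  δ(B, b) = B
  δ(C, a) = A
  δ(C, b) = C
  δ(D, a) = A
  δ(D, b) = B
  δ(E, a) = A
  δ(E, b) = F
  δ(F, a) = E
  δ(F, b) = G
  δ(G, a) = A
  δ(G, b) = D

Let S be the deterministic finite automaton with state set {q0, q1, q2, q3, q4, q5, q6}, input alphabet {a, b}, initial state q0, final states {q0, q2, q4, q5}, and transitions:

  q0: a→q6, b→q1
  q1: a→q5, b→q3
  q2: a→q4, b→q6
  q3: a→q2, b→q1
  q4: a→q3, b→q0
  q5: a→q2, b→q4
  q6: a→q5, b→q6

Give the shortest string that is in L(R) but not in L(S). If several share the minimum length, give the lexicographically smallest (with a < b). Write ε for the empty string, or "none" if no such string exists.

The string abb is accepted by R but not by S.
No shorter string lies in the difference, and abb is the lexicographically first length-3 string in L(R) \ L(S).

abb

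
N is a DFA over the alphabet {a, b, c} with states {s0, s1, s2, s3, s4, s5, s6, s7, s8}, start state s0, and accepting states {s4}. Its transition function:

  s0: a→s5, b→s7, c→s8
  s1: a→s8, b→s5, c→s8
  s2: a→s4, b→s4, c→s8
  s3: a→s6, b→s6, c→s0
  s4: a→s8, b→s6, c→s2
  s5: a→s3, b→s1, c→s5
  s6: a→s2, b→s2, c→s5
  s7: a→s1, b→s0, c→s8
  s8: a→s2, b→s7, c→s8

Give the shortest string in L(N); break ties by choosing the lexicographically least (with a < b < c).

caa

A breadth-first search from s0 reaches an accepting state first via the path s0 → s8 → s2 → s4 on input caa.
No string of length < 3 is accepted (BFS exhausts all shorter strings without reaching an accepting state), and caa is the lexicographically least accepting string of length 3.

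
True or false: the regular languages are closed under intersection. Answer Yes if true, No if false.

Yes

Run DFAs for L₁ and L₂ in parallel: the product automaton with state set Q₁ × Q₂, start (q₁, q₂) and accepting set F₁ × F₂ recognises L₁ ∩ L₂.
So the regular languages are closed under intersection.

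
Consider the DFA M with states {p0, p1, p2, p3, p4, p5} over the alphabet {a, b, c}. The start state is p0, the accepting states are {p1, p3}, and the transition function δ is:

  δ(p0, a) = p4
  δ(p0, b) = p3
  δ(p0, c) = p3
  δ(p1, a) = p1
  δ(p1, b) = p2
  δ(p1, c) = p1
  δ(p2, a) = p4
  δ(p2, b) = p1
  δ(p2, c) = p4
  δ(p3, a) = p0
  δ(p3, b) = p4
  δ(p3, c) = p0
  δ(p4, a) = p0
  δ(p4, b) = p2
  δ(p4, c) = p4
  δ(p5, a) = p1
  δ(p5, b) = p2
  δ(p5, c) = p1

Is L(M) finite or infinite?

State p0 is reachable from the start and can reach an accepting state, and it lies on the cycle p0 → p3 → p0.
Traversing that cycle any number of times yields accepted strings of unbounded length, so the language is infinite.

infinite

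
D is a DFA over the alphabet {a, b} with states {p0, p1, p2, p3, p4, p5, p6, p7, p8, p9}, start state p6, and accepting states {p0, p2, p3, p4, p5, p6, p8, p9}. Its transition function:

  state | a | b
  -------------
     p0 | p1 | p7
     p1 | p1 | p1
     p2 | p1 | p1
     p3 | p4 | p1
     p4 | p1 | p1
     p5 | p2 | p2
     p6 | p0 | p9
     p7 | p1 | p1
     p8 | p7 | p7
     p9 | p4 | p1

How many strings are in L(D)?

4

The useful subgraph on states {p0, p4, p6, p9} is acyclic, so L(D) is finite; the longest accepting path visits 3 useful states, giving maximum string length 2.
Counting accepting paths from p6 by length: 1 of length 0, 2 of length 1, 1 of length 2. Total 4.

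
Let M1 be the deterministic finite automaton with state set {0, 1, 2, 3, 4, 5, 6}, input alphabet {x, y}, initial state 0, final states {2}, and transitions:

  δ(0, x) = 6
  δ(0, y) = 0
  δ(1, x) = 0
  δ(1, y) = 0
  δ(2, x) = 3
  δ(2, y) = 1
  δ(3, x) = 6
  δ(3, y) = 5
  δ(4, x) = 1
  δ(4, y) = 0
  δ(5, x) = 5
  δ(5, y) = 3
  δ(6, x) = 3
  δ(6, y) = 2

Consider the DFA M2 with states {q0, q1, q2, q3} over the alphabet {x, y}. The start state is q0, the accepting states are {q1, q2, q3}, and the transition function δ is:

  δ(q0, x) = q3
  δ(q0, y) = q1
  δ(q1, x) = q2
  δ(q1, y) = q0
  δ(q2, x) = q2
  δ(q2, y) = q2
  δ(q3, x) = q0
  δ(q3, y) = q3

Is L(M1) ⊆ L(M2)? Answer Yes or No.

Exploring the product automaton M1 × M2 from the start pair (0, q0), following both machines on each input symbol, reaches 21 state pairs: (0, q0), (6, q3), (0, q1), (3, q0), (2, q3), (6, q2), (5, q1), (1, q3), (3, q2), (2, q2), (5, q2), (0, q3), (1, q2), (6, q0), (0, q2), (3, q3), (2, q1), (5, q3), (1, q0), (5, q0), (3, q1).
M1 accepts in {2} and M2 accepts in {q1, q2, q3}. The reachable pairs whose M1-component is accepting are (2, q3), (2, q2), (2, q1); in each of them the M2-component is accepting too, so the product for L(M1) \ L(M2) (M1-component accepting, M2-component rejecting) has no reachable accepting pair and the difference is empty.
Hence every string in L(M1) is also in L(M2).

Yes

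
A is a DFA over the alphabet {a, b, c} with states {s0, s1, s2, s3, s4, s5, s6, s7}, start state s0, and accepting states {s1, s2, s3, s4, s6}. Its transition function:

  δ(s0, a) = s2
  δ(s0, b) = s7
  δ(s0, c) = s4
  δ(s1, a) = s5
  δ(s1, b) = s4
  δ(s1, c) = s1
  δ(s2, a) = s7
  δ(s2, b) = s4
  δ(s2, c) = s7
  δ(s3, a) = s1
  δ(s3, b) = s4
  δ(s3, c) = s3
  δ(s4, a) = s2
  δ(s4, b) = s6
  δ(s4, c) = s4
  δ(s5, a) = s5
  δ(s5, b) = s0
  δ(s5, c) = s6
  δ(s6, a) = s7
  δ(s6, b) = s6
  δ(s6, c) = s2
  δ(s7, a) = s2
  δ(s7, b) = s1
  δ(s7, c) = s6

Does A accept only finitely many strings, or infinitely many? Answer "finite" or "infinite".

State s2 is reachable from the start and can reach an accepting state, and it lies on the cycle s2 → s4 → s2.
Traversing that cycle any number of times yields accepted strings of unbounded length, so the language is infinite.

infinite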